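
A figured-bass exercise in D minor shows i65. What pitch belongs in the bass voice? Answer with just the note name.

i in D minor has root D; the chord is D-F-A-C.
The figure 65 means first inversion — the third is in the bass.

F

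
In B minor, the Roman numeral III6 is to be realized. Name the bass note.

F#

III in B minor has root D; the chord is D-F#-A.
The figure 6 means first inversion — the third is in the bass.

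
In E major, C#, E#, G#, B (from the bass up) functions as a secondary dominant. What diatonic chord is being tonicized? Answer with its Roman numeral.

The chord is a dominant seventh chord on C#.
A dominant resolves down a perfect fifth: C# → F#. In E major, F# is scale degree 2, i.e. ii.

ii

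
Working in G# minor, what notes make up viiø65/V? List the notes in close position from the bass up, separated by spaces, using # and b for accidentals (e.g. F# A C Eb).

viiø65/V is a secondary leading-tone chord. The target V is D# in G# minor; the applied chord is rooted a semitone below, on C##.
Building a half-diminished seventh chord on C## gives C##-E#-G#-B#.
The figured bass 65 indicates first inversion, placing the third (E#) in the bass: E#-G#-B#-C##.

E# G# B# C##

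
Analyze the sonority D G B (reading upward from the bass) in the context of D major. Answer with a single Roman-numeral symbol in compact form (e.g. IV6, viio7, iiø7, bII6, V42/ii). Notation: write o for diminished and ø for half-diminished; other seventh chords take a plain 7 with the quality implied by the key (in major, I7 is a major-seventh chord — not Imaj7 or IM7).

Stacked in thirds the chord is G-B-D: a major triad on G.
In D major, G is the subdominant; the diatonic major triad there is IV.
With D in the bass the chord is in second inversion, so the figured bass is 64.

IV64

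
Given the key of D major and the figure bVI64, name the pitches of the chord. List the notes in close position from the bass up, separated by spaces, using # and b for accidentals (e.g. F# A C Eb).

F Bb D

bVI64 is a major triad on the lowered sixth degree, borrowed from the parallel minor. In D major that root is Bb.
So the chord is Bb-D-F, a major triad.
With the 64 figure the chord is in second inversion; from the bass F upward in close position it reads F-Bb-D.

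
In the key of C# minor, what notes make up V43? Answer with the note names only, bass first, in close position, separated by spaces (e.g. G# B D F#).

In C# minor, scale degree 5 is G#. The dominant is major (leading tone raised), so V is a dominant seventh chord.
That chord is spelled G#-B#-D#-F#.
The figured bass 43 indicates second inversion, placing the fifth (D#) in the bass: D#-F#-G#-B#.

D# F# G# B#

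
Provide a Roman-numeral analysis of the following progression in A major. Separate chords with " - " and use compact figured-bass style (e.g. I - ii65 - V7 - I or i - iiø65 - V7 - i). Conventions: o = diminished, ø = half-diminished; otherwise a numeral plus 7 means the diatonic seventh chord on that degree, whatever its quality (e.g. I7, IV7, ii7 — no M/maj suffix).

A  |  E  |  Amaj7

A: major triad on A = scale degree 1 → I.
E: root E is the dominant; major triad there is V.
Amaj7 has root A, degree 1 in A major, so I7.

I - V - I7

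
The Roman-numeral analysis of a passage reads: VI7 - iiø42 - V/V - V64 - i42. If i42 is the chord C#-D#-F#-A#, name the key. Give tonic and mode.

D# minor

The anchor chord is a minor seventh chord on D#, labeled i42.
If D# is scale degree 1 and the mode makes that degree carry a minor seventh chord, the tonic is D# and the mode is minor.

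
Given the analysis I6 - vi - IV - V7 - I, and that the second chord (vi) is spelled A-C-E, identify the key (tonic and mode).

C major

vi is given as A-C-E — a minor triad with root A.
Counting down 5 scale steps from A places the tonic on C; a minor triad on degree 6 is diatonic only in major.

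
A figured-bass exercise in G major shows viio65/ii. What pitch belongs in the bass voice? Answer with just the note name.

The applied chord viio65/ii is rooted on G#: G#-B-D-F.
The figure 65 means first inversion — the third is in the bass.

B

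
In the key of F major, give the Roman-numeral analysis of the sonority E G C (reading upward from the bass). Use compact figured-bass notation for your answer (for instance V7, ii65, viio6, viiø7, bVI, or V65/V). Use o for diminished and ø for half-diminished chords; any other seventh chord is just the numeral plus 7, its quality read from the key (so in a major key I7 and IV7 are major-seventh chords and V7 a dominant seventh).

The pitches C-E-G form a major triad rooted on C.
C is scale degree 5 in F major, and a major triad on that degree is written V.
With E in the bass the chord is in first inversion, so the figured bass is 6.

V6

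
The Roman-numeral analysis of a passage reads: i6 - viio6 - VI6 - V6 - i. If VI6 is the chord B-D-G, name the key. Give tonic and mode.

The chord G/B is a major triad rooted on G; its label is VI6.
If G is scale degree 6 and the mode makes that degree carry a major triad, the tonic is B and the mode is minor.

B minor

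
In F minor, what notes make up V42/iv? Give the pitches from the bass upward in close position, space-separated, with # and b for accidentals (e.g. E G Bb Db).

Eb F A C

V42/iv is a secondary dominant — the dominant seventh of iv. iv in F minor is Bb, so the applied chord's root is F, a perfect fifth above.
Building a dominant seventh chord on F gives F-A-C-Eb.
The figured bass 42 indicates third inversion, placing the seventh (Eb) in the bass: Eb-F-A-C.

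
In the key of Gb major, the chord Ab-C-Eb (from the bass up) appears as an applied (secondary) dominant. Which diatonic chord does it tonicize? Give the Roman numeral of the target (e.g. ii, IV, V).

The chord is a major triad on Ab.
A dominant resolves down a perfect fifth: Ab → Db. In Gb major, Db is scale degree 5, i.e. V.

V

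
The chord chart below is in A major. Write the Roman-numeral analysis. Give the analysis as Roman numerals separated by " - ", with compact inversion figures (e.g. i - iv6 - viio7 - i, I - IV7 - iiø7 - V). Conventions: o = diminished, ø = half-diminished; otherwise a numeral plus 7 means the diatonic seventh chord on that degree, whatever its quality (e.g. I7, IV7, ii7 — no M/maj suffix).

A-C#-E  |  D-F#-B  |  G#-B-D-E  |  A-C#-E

I - ii6 - V65 - I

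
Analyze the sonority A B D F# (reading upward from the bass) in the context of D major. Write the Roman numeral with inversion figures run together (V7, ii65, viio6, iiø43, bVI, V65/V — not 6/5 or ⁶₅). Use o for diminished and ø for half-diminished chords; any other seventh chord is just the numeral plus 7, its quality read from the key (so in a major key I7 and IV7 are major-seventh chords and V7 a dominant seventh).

vi42

The pitches B-D-F#-A form a minor seventh chord rooted on B.
In D major, B is the submediant; the diatonic minor seventh chord there is vi7.
With A in the bass the chord is in third inversion, so the figured bass is 42.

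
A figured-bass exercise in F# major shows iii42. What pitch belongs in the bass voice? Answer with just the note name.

G#

iii in F# major has root A#; the chord is A#-C#-E#-G#.
The figure 42 means third inversion — the seventh is in the bass.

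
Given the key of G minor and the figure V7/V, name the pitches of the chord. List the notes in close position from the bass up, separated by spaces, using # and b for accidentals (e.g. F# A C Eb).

A C# E G

V7/V is a secondary dominant — the dominant seventh of V. V in G minor is D, so the applied chord's root is A, a perfect fifth above.
Building a dominant seventh chord on A gives A-C#-E-G.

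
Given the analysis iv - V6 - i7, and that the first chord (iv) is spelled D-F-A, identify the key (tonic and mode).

A minor

The chord Dm is a minor triad rooted on D; its label is iv.
If D is scale degree 4 and the mode makes that degree carry a minor triad, the tonic is A and the mode is minor.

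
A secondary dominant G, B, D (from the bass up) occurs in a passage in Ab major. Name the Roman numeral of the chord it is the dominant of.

iii

The chord is a major triad on G.
A dominant resolves down a perfect fifth: G → C. In Ab major, C is scale degree 3, i.e. iii.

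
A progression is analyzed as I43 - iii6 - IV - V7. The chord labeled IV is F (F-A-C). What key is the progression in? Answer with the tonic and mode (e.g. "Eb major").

The chord F is a major triad rooted on F; its label is IV.
If F is scale degree 4 and the mode makes that degree carry a major triad, the tonic is C and the mode is major.

C major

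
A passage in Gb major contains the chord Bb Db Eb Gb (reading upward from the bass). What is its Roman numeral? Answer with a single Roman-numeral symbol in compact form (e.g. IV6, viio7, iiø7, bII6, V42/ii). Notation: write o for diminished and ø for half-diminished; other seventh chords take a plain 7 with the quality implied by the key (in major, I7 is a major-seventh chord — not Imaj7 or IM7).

vi43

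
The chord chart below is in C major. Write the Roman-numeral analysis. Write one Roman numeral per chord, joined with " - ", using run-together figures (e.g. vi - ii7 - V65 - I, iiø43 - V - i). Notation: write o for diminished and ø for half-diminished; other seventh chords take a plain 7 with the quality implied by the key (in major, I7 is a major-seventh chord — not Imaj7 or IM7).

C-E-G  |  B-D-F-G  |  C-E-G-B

I - V65 - I7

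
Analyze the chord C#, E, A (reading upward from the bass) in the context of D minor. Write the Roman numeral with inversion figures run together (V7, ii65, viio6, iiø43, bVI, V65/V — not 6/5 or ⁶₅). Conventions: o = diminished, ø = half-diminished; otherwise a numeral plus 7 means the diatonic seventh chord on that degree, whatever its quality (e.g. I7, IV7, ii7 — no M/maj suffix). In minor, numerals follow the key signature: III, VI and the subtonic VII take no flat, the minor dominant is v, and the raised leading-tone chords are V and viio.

The pitches A-C#-E form a major triad rooted on A.
A is scale degree 5 in D minor, and a major triad on that degree is written V.
With C# in the bass the chord is in first inversion, so the figured bass is 6.

V6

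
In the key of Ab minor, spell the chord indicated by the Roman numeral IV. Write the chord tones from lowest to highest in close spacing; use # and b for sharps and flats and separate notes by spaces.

Db F Ab

Scale degree 4 in Ab minor is Db; here the chord built on it is altered to a major triad. IV is the major subdominant, borrowed from the parallel major.
So the chord is Db-F-Ab, a major triad.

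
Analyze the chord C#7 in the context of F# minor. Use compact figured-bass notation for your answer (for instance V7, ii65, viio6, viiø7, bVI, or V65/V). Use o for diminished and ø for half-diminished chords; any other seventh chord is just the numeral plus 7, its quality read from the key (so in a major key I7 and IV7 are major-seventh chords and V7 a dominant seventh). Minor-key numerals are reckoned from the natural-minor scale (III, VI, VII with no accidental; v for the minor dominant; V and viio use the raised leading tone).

Stacked in thirds the chord is C#-E#-G#-B: a dominant seventh chord on C#.
In F# minor, C# is the dominant; the diatonic dominant seventh chord there is V7.

V7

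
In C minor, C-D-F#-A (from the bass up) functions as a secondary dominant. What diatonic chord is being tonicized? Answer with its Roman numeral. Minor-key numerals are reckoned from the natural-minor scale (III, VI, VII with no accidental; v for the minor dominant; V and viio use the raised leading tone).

V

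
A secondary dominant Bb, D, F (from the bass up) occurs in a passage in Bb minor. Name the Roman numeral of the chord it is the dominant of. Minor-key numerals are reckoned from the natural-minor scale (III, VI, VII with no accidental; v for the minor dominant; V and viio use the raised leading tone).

iv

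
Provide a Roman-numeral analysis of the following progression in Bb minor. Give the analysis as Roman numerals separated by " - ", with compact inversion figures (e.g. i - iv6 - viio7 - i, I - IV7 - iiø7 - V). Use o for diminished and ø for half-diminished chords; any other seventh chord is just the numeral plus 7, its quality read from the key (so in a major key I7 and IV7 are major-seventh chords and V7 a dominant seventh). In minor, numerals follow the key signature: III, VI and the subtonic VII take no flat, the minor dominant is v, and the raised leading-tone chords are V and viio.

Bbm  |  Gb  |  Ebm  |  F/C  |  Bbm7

Bbm has root Bb, degree 1 in Bb minor, so i.
Gb: major triad on Gb = scale degree 6 → VI.
Ebm: root Eb is the subdominant; minor triad there is iv.
F/C has root F, degree 5 in Bb minor, so V64.
Bbm7: root Bb is the tonic; minor seventh chord there is i7.

i - VI - iv - V64 - i7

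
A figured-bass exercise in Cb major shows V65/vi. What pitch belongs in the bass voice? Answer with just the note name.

G

The applied chord V65/vi is rooted on Eb: Eb-G-Bb-Db.
The figure 65 means first inversion — the third is in the bass.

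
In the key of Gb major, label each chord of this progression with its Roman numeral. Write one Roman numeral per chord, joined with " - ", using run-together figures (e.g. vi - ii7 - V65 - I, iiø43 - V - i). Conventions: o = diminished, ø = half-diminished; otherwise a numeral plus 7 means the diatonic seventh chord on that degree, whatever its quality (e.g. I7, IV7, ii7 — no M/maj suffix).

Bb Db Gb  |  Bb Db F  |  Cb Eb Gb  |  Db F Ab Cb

I6 - iii - IV - V7

Bb-Db-Gb: root Gb is the tonic; major triad there is I6.
Bb-Db-F has root Bb, degree 3 in Gb major, so iii.
Cb-Eb-Gb: root Cb is the subdominant; major triad there is IV.
Db-F-Ab-Cb has root Db, degree 5 in Gb major, so V7.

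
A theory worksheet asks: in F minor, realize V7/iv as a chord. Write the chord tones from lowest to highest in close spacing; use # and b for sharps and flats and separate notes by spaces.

The slash means an applied dominant: we want the dominant of iv. In F minor, iv is Bb minor, and its dominant is built on F.
Building a dominant seventh chord on F gives F-A-C-Eb.

F A C Eb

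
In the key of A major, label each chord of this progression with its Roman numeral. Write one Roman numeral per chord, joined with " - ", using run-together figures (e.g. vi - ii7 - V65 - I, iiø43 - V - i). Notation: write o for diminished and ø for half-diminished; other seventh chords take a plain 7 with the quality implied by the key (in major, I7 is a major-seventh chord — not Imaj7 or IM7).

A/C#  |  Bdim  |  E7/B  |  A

A/C#: root A is the tonic; major triad there is I6.
Bdim: B with this quality isn't in the key; it's iio, borrowed from the parallel minor.
E7/B: root E is the dominant; dominant seventh chord there is V43.
A: root A is the tonic; major triad there is I.

I6 - iio - V43 - I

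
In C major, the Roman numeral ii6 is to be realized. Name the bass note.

F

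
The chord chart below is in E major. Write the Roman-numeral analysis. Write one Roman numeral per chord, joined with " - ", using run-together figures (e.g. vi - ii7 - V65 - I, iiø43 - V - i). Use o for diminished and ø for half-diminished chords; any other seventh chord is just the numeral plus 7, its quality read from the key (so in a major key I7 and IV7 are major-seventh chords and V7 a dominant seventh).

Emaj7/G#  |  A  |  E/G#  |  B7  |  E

I65 - IV - I6 - V7 - I

Emaj7/G#: root E is the tonic; major seventh chord there is I65.
A has root A, degree 4 in E major, so IV.
E/G#: major triad on E = scale degree 1 → I6.
B7: dominant seventh chord on B = scale degree 5 → V7.
E: major triad on E = scale degree 1 → I.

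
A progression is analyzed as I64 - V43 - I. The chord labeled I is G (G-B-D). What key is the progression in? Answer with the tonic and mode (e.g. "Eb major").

G major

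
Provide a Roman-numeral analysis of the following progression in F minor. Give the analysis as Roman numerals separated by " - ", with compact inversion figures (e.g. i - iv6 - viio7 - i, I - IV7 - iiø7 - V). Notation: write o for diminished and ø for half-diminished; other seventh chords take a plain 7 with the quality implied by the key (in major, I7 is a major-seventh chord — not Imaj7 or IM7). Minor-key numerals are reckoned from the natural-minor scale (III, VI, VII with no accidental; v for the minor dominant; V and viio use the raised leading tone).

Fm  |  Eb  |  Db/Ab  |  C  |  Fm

i - VII - VI64 - V - i

Fm has root F, degree 1 in F minor, so i.
Eb: root Eb is the subtonic; major triad there is VII.
Db/Ab: major triad on Db = scale degree 6 → VI64.
C: major triad on C = scale degree 5 → V.
Fm has root F, degree 1 in F minor, so i.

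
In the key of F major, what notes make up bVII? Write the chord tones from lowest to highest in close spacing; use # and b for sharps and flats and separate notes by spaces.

bVII is a major triad on the lowered seventh degree (the subtonic), borrowed from the parallel minor. In F major that root is Eb.
So the chord is Eb-G-Bb, a major triad.

Eb G Bb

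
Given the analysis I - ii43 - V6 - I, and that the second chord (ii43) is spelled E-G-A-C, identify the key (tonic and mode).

G major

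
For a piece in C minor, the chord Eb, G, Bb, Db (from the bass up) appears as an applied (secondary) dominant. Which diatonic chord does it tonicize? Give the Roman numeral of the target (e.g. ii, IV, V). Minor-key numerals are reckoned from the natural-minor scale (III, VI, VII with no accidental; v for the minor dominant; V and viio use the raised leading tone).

The chord is a dominant seventh chord on Eb.
A dominant resolves down a perfect fifth: Eb → Ab. In C minor, Ab is scale degree 6, i.e. VI.

VI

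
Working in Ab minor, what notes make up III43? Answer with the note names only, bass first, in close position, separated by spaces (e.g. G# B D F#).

Gb Bb Cb Eb

In Ab minor, the mediant is Cb, and the diatonic chord built there is a major seventh chord.
Stacking thirds from Cb gives Cb-Eb-Gb-Bb.
The figured bass 43 indicates second inversion, placing the fifth (Gb) in the bass: Gb-Bb-Cb-Eb.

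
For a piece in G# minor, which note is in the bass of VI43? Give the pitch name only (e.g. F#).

VI in G# minor has root E; the chord is E-G#-B-D#.
The figure 43 means second inversion — the fifth is in the bass.

B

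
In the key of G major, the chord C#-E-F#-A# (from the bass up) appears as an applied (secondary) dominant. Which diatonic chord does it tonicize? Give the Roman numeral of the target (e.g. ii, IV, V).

iii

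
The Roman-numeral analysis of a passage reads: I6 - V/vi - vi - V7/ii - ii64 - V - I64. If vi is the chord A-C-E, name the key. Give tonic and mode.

vi is given as A-C-E — a minor triad with root A.
vi on A implies A is the submediant; that puts the tonic at C, and the lowercase numeral fits major mode.

C major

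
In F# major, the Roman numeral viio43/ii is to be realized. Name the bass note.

C#

The applied chord viio43/ii is rooted on F##: F##-A#-C#-E.
The figure 43 means second inversion — the fifth is in the bass.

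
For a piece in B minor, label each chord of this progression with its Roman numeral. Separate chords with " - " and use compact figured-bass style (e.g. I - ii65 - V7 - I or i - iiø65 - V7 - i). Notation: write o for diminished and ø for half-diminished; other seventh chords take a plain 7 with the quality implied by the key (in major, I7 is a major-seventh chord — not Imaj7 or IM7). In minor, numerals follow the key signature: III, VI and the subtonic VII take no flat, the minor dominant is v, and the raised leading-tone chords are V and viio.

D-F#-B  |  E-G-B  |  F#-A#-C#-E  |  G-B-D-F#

i6 - iv - V7 - VI7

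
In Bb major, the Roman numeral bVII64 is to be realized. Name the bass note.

bVII in Bb major has root Ab; the chord is Ab-C-Eb.
The figure 64 means second inversion — the fifth is in the bass.

Eb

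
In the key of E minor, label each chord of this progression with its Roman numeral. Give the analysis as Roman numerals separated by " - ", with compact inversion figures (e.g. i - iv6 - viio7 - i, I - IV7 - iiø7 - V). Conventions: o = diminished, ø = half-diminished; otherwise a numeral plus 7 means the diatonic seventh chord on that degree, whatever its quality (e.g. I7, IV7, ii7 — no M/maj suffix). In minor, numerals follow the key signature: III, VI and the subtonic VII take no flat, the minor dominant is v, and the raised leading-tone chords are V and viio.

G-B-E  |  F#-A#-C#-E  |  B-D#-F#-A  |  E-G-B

G-B-E: minor triad on E = scale degree 1 → i6.
F#-A#-C#-E: a dominant seventh chord on F#, the applied dominant of V → V7/V.
B-D#-F#-A: dominant seventh chord on B = scale degree 5 → V7.
E-G-B: minor triad on E = scale degree 1 → i.

i6 - V7/V - V7 - i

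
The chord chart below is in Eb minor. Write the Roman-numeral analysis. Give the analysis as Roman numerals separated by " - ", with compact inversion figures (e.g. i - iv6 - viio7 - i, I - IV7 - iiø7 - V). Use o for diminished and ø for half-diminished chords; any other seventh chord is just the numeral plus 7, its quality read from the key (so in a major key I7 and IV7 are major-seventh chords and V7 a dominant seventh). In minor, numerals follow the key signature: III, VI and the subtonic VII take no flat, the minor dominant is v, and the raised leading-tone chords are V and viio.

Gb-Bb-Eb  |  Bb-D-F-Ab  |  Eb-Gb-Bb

Gb-Bb-Eb has root Eb, degree 1 in Eb minor, so i6.
Bb-D-F-Ab: root Bb is the dominant; dominant seventh chord there is V7.
Eb-Gb-Bb: root Eb is the tonic; minor triad there is i.

i6 - V7 - i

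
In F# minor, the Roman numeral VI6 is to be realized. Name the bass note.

F#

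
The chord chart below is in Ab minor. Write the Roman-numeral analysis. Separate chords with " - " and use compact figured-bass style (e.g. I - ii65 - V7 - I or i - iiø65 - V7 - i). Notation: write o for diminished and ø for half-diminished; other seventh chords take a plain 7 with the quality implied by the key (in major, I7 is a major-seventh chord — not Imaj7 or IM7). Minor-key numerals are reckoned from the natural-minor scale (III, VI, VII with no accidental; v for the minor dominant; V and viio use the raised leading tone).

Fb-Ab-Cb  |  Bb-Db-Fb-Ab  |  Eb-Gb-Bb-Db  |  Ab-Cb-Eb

VI - iiø7 - v7 - i

Fb-Ab-Cb has root Fb, degree 6 in Ab minor, so VI.
Bb-Db-Fb-Ab: half-diminished seventh chord on Bb = scale degree 2 → iiø7.
Eb-Gb-Bb-Db: minor seventh chord on Eb = scale degree 5 → v7.
Ab-Cb-Eb: root Ab is the tonic; minor triad there is i.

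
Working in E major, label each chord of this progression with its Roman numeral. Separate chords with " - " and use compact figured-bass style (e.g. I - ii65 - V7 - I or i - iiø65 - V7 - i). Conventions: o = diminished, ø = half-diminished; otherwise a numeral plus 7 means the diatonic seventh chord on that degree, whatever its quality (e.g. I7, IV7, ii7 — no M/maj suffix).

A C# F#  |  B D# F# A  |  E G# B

ii6 - V7 - I

A-C#-F#: minor triad on F# = scale degree 2 → ii6.
B-D#-F#-A has root B, degree 5 in E major, so V7.
E-G#-B: root E is the tonic; major triad there is I.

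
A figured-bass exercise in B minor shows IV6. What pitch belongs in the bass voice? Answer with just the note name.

IV in B minor has root E; the chord is E-G#-B.
The figure 6 means first inversion — the third is in the bass.

G#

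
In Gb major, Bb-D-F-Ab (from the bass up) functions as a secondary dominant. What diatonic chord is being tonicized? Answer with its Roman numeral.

vi

The chord is a dominant seventh chord on Bb.
A dominant resolves down a perfect fifth: Bb → Eb. In Gb major, Eb is scale degree 6, i.e. vi.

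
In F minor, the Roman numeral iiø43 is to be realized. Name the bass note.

Db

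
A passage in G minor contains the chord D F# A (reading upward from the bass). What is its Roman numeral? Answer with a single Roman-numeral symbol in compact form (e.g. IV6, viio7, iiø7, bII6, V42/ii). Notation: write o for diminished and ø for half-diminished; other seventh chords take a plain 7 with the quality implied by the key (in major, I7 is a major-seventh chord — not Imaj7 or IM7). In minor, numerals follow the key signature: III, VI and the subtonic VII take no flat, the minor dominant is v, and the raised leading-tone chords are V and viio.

V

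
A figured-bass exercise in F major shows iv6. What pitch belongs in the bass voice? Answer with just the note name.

Db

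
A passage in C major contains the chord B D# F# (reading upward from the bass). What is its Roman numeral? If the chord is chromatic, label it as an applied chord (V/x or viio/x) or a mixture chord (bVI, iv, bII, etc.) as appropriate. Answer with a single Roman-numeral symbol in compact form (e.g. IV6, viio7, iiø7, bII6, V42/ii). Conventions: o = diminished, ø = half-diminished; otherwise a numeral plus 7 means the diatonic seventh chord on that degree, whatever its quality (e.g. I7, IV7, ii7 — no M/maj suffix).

V/iii

The pitches B-D#-F# form a major triad rooted on B.
B is not a diatonic chord root with this quality in C major, but it lies a perfect fifth above E (iii), so the chord functions as an applied dominant of iii.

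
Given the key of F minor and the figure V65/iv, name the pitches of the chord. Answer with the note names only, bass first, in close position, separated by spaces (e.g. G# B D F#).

A C Eb F

The slash means an applied dominant: we want the dominant of iv. In F minor, iv is Bb minor, and its dominant is built on F.
Building a dominant seventh chord on F gives F-A-C-Eb.
The figured bass 65 indicates first inversion, placing the third (A) in the bass: A-C-Eb-F.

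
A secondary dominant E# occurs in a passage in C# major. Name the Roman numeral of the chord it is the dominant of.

vi

The chord is a major triad on E#.
A dominant resolves down a perfect fifth: E# → A#. In C# major, A# is scale degree 6, i.e. vi.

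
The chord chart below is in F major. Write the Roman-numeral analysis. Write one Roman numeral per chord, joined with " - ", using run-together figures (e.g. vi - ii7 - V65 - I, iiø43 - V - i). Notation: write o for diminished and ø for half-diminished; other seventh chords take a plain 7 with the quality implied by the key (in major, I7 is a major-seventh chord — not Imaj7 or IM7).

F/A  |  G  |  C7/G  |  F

I6 - V/V - V43 - I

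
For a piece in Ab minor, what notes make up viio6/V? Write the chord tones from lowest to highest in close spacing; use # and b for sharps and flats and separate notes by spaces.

viio6/V is a secondary leading-tone chord. The target V is Eb in Ab minor; the applied chord is rooted a semitone below, on D.
Building a diminished triad on D gives D-F-Ab.
With the 6 figure the chord is in first inversion; from the bass F upward in close position it reads F-Ab-D.

F Ab D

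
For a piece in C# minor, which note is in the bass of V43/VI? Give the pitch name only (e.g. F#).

B

The applied chord V43/VI is rooted on E: E-G#-B-D.
The figure 43 means second inversion — the fifth is in the bass.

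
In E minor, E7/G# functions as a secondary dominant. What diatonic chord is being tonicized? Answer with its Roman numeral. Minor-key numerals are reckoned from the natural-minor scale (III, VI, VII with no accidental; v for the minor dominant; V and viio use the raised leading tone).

The chord is a dominant seventh chord on E.
A dominant resolves down a perfect fifth: E → A. In E minor, A is scale degree 4, i.e. iv.

iv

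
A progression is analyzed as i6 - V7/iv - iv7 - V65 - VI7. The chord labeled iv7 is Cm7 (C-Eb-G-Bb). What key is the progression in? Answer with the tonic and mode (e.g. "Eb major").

G minor

The anchor chord is a minor seventh chord on C, labeled iv7.
If C is scale degree 4 and the mode makes that degree carry a minor seventh chord, the tonic is G and the mode is minor.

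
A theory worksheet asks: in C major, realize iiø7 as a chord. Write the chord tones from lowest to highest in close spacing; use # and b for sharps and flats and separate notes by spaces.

D F Ab C

Scale degree 2 in C major is D; here the chord built on it is altered to a half-diminished seventh chord. iiø7 is the half-diminished supertonic seventh, borrowed from the parallel minor.
So the chord is D-F-Ab-C.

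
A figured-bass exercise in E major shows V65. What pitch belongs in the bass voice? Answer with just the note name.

V in E major has root B; the chord is B-D#-F#-A.
The figure 65 means first inversion — the third is in the bass.

D#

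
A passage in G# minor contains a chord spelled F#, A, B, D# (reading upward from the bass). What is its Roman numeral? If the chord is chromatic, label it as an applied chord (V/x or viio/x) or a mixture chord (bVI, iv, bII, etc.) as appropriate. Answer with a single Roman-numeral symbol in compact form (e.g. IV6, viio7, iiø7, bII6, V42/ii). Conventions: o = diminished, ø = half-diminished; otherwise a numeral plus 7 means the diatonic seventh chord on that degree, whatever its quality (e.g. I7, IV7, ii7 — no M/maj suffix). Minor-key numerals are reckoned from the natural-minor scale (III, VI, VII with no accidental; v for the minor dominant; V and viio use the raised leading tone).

The pitches B-D#-F#-A form a dominant seventh chord rooted on B.
B is not a diatonic chord root with this quality in G# minor, but it lies a perfect fifth above E (VI), so the chord functions as an applied dominant of VI.
With F# in the bass the chord is in second inversion, so the figured bass is 43.

V43/VI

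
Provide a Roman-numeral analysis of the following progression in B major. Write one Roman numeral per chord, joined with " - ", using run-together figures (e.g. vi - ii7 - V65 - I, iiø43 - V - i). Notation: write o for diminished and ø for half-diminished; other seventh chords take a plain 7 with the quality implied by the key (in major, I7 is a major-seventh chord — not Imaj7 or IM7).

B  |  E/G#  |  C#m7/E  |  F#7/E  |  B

I - IV6 - ii65 - V42 - I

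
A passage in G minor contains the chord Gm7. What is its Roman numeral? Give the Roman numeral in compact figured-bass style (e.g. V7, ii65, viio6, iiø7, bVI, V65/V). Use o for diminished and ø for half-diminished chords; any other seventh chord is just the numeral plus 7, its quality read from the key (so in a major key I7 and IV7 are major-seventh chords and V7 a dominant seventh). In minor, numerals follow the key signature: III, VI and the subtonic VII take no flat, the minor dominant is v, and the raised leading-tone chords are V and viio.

i7

Stacked in thirds the chord is G-Bb-D-F: a minor seventh chord on G.
In G minor, G is the tonic; the diatonic minor seventh chord there is i7.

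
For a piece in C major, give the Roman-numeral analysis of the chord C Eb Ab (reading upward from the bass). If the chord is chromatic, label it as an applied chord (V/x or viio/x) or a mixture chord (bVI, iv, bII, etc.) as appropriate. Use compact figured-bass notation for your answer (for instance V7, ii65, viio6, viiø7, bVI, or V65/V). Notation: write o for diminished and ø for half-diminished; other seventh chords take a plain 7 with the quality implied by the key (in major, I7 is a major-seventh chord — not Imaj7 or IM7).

bVI6

Stacked in thirds the chord is Ab-C-Eb: a major triad on Ab.
Ab is the lowered sixth degree of C major (diatonic 6 would be A). This is a major triad on the lowered sixth degree, borrowed from the parallel minor.
With C in the bass the chord is in first inversion, so the figured bass is 6.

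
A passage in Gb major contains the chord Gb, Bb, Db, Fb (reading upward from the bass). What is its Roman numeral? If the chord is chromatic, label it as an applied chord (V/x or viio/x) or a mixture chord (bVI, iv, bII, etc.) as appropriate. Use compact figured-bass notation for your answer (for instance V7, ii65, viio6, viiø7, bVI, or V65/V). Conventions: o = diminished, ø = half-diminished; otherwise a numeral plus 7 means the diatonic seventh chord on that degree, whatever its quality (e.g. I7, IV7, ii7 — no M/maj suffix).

Stacked in thirds the chord is Gb-Bb-Db-Fb: a dominant seventh chord on Gb.
Gb is not a diatonic chord root with this quality in Gb major, but it lies a perfect fifth above Cb (IV), so the chord functions as an applied dominant of IV.

V7/IV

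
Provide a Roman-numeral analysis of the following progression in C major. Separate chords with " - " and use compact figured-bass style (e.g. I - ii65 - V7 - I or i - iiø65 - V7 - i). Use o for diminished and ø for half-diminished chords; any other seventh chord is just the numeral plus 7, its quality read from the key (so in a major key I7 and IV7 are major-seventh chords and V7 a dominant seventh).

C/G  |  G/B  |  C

I64 - V6 - I

C/G: major triad on C = scale degree 1 → I64.
G/B has root G, degree 5 in C major, so V6.
C: major triad on C = scale degree 1 → I.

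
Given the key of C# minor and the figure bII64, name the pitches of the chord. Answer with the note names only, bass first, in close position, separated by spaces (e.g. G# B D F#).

Scale degree 2 in C# minor is D#; lowering it a half step gives D. bII64 is the Neapolitan chord — a major triad on the lowered second degree.
So the chord is D-F#-A.
The figured bass 64 indicates second inversion, placing the fifth (A) in the bass: A-D-F#.

A D F#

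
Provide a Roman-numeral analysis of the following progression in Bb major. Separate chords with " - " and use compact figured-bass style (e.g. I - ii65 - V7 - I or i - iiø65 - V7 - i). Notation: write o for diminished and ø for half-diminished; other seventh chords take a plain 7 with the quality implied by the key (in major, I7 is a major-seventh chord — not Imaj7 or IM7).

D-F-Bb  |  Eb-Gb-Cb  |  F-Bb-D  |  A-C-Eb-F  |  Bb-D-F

D-F-Bb has root Bb, degree 1 in Bb major, so I6.
Eb-Gb-Cb: major triad on Cb — chromatic; Cb is the lowered second degree, so this is the Neapolitan sixth, bII6 (third, Eb, in the bass — hence the 6).
F-Bb-D has root Bb, degree 1 in Bb major, so I64.
A-C-Eb-F has root F, degree 5 in Bb major, so V65.
Bb-D-F: root Bb is the tonic; major triad there is I.

I6 - bII6 - I64 - V65 - I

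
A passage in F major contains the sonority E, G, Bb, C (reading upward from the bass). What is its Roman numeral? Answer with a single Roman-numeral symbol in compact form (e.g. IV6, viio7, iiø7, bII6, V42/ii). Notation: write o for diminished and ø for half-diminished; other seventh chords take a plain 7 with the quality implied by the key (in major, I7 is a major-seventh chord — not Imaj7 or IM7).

V65

Stacked in thirds the chord is C-E-G-Bb: a dominant seventh chord on C.
C is scale degree 5 in F major, and a dominant seventh chord on that degree is written V7.
With E in the bass the chord is in first inversion, so the figured bass is 65.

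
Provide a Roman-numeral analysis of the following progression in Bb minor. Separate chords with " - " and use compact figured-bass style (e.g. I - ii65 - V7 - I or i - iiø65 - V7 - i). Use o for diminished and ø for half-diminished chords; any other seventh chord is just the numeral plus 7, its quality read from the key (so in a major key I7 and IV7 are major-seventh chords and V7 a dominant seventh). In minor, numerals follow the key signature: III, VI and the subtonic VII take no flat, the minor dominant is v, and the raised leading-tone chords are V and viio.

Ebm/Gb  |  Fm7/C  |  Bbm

Ebm/Gb: root Eb is the subdominant; minor triad there is iv6.
Fm7/C has root F, degree 5 in Bb minor, so v43.
Bbm: minor triad on Bb = scale degree 1 → i.

iv6 - v43 - i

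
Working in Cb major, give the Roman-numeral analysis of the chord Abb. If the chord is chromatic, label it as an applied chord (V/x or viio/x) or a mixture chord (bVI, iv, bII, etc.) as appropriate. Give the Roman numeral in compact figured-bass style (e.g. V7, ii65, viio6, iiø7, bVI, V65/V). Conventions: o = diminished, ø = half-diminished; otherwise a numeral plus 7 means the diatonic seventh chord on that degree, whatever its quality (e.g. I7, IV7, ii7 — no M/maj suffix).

Stacked in thirds the chord is Abb-Cb-Ebb: a major triad on Abb.
Abb is the lowered sixth degree of Cb major (diatonic 6 would be Ab). This is a major triad on the lowered sixth degree, borrowed from the parallel minor.

bVI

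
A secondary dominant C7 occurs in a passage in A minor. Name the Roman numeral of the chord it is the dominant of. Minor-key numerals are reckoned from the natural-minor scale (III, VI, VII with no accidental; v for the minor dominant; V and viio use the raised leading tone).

The chord is a dominant seventh chord on C.
A dominant resolves down a perfect fifth: C → F. In A minor, F is scale degree 6, i.e. VI.

VI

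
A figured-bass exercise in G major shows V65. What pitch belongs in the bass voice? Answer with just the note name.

F#

V in G major has root D; the chord is D-F#-A-C.
The figure 65 means first inversion — the third is in the bass.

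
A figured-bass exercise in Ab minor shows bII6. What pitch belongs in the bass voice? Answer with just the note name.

Db

bII in Ab minor has root Bbb; the chord is Bbb-Db-Fb.
The figure 6 means first inversion — the third is in the bass.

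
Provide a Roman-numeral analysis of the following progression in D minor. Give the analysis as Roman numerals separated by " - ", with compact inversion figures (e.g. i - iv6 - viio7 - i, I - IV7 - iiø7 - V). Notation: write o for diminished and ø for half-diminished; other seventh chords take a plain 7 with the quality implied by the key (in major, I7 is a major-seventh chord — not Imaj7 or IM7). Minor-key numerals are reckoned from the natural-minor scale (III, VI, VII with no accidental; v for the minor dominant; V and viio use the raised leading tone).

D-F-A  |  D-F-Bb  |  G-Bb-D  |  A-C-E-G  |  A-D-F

i - VI6 - iv - v7 - i64

D-F-A: root D is the tonic; minor triad there is i.
D-F-Bb has root Bb, degree 6 in D minor, so VI6.
G-Bb-D has root G, degree 4 in D minor, so iv.
A-C-E-G: minor seventh chord on A = scale degree 5 → v7.
A-D-F has root D, degree 1 in D minor, so i64.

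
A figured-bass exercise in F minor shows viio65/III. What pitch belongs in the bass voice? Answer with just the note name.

The applied chord viio65/III is rooted on G: G-Bb-Db-Fb.
The figure 65 means first inversion — the third is in the bass.

Bb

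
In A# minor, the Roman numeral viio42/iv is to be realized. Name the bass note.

The applied chord viio42/iv is rooted on C##: C##-E#-G#-B.
The figure 42 means third inversion — the seventh is in the bass.

B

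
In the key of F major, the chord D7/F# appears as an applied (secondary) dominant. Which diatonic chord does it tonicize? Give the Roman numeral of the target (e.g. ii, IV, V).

ii

The chord is a dominant seventh chord on D.
A dominant resolves down a perfect fifth: D → G. In F major, G is scale degree 2, i.e. ii.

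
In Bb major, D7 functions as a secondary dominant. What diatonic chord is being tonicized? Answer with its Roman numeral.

vi

The chord is a dominant seventh chord on D.
A dominant resolves down a perfect fifth: D → G. In Bb major, G is scale degree 6, i.e. vi.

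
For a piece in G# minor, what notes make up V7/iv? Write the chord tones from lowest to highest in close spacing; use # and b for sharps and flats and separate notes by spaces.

G# B# D# F#

The slash means an applied dominant: we want the dominant of iv. In G# minor, iv is C# minor, and its dominant is built on G#.
Building a dominant seventh chord on G# gives G#-B#-D#-F#.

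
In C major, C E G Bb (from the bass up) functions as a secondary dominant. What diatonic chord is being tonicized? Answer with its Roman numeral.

The chord is a dominant seventh chord on C.
A dominant resolves down a perfect fifth: C → F. In C major, F is scale degree 4, i.e. IV.

IV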